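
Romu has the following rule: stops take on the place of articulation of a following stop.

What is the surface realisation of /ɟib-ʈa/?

[ɟiɖʈa]

The rule targets /b/ (voiced bilabial stop), which sits before the trigger /ʈ/ (retroflex).
A voiced retroflex stop is [ɖ], so the surface segment is [ɖ].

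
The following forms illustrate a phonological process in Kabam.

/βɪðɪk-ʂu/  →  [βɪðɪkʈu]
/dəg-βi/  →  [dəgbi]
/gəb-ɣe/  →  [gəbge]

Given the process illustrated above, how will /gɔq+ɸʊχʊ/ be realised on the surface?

The data show progressive manner assimilation: /ʂ/ → [ʈ] after /k/; /β/ → [b] after /g/; /ɣ/ → [g] after /b/. In each pair only manner changes, matching the preceding consonant, while place and voice stay constant.
/ɸ/ is a voiceless bilabial fricative. The preceding trigger /q/ is a stop, so /ɸ/ must become a stop as well.
A voiceless bilabial stop is [p], so the surface segment is [p].

[gɔqpʊχʊ]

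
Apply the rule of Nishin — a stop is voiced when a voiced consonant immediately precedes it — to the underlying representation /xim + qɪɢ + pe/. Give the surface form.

[ximɢɪɢbe]

The rule targets /q/ (voiceless uvular stop), which sits after the trigger /m/ (voiced).
A voiced uvular stop is [ɢ], so the surface segment is [ɢ].
The same rule applies at the second boundary: /p/ → [b] next to /ɢ/.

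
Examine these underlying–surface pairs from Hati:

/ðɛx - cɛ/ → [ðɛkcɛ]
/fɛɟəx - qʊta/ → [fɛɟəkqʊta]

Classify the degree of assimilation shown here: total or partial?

The segment that alternates is /x/, which surfaces as [k] when adjacent to /c/.
The change fricative → stop matches the manner of the following /c/, identifying this as manner assimilation.
Place and voice are unchanged, so the assimilation is partial, not total.
The same holds elsewhere in the data: /x/ → [k] before /q/ (fricative → stop, matching a stop) — only manner changes, and always toward the following segment.

partial assimilation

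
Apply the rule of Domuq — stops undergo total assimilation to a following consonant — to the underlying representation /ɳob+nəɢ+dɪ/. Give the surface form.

/b/ is the segment targeted by the rule; it sits immediately before /n/, so it assimilates completely and surfaces as [n].
The same rule applies at the second boundary: /ɢ/ → [d] next to /d/.

[ɳonnəddɪ]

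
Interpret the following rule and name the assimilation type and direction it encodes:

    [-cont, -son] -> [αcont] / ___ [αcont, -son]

regressive manner assimilation

The shared variable α links the value of [cont] on the target to that of the neighbouring obstruent. [cont] distinguishes stops from fricatives — a manner-of-articulation feature — so this is manner assimilation.
Since the environment is written after the underscore, the trigger follows the target; the direction is regressive.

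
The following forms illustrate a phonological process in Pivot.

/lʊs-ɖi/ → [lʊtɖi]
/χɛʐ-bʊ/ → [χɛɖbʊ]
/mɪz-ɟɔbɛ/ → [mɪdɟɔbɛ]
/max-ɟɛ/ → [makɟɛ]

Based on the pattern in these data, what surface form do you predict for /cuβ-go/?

The data show regressive manner assimilation: /s/ → [t] before /ɖ/; /ʐ/ → [ɖ] before /b/; /z/ → [d] before /ɟ/; /x/ → [k] before /ɟ/. In each pair only manner changes, matching the following consonant, while place and voice stay constant.
/β/ is a voiced bilabial fricative. The following trigger /g/ is a stop, so /β/ must become a stop as well.
The voiced bilabial stop is [b], so /β/ → [b].

[cubgo]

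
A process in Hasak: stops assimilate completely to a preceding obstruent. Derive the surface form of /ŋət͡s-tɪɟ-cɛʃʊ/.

[ŋət͡st͡sɪɟɟɛʃʊ]

/t/ is the segment targeted by the rule; it sits immediately after /t͡s/, so it assimilates completely and surfaces as [t͡s].
At the second juncture, /c/ likewise becomes [ɟ] adjacent to /ɟ/.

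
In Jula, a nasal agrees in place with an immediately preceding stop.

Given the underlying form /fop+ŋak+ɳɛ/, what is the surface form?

[fopmakŋɛ]

/ŋ/ is a voiced velar nasal. The preceding trigger /p/ is bilabial, so /ŋ/ must become bilabial as well.
Changing only its place to bilabial gives [m] — the voiced bilabial nasal.
At the second juncture, /ɳ/ likewise becomes [ŋ] adjacent to /k/.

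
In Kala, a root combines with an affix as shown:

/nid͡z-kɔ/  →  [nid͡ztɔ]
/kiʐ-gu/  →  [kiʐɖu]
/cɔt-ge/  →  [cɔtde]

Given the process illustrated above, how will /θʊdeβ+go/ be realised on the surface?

[θʊdeβbo]

The data show progressive place assimilation: /k/ → [t] after /d͡z/; /g/ → [ɖ] after /ʐ/; /g/ → [d] after /t/. In each pair only place changes, matching the preceding consonant, while manner and voice stay constant.
The rule targets /g/ (voiced velar stop), which sits after the trigger /β/ (bilabial).
The voiced bilabial stop is [b], so /g/ → [b].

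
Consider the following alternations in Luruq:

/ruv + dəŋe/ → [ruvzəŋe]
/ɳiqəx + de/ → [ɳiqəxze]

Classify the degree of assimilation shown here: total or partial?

The segment that alternates is /d/, which surfaces as [z] when adjacent to /v/.
The change stop → fricative matches the manner of the preceding /v/, identifying this as manner assimilation.
Place and voice are unchanged, so the assimilation is partial, not total.
The same holds elsewhere in the data: /d/ → [z] after /x/ (stop → fricative, matching a fricative) — only manner changes, and always toward the preceding segment.

partial assimilation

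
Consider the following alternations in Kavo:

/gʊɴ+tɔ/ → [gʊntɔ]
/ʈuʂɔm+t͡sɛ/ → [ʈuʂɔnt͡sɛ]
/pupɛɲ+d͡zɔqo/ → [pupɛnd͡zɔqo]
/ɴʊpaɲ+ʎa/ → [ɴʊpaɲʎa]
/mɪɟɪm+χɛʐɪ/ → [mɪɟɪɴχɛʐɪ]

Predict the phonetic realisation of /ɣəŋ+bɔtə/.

The data show regressive place assimilation: /ɴ/ → [n] before /t/; /m/ → [n] before /t͡s/; /ɲ/ → [n] before /d͡z/; /m/ → [ɴ] before /χ/. In each pair only place changes, matching the following consonant, while manner and voice stay constant.
No alternation appears in [ɴʊpaɲʎa]: there the adjacent consonants already agree in place (/ɲ/ and /ʎ/ are both palatal), so this form is consistent with the same rule.
The rule targets /ŋ/ (voiced velar nasal), which sits before the trigger /b/ (bilabial).
A voiced bilabial nasal is [m], so the surface segment is [m].

[ɣəmbɔtə]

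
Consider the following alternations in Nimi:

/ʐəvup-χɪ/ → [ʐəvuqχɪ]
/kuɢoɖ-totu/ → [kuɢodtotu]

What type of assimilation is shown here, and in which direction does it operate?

Underlying /p/ is realised as [q] next to /χ/; /χ/ itself does not change.
The change bilabial → uvular matches the place of the following /χ/, identifying this as place assimilation.
Manner and voice are unchanged, so the assimilation is partial, not total.
Checking the remaining alternation: /ɖ/ → [d] before /t/ (retroflex → alveolar, matching alveolar) — only place changes, and always toward the following segment.
The trigger is the following segment, so the direction is regressive (anticipatory).

regressive place assimilation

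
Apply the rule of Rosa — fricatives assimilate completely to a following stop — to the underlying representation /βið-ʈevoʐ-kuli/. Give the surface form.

[βiʈʈevokkuli]

/ð/ is the segment targeted by the rule; it sits immediately before /ʈ/, so it assimilates completely and surfaces as [ʈ].
At the second juncture, /ʐ/ likewise becomes [k] adjacent to /k/.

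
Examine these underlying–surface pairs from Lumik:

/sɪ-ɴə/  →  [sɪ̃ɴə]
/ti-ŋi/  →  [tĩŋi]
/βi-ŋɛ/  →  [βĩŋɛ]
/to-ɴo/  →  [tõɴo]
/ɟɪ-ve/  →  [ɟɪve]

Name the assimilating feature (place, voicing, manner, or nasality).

nasality

The vowel /ɪ/ surfaces as nasalised [ɪ̃] next to the following nasal /ɴ/ — it has acquired the [+nasal] feature of its neighbour.
Likewise in the remaining data: /i/ → [ĩ] before /ŋ/; /o/ → [õ] before /ɴ/ — each time a vowel is nasalised next to a following nasal.
No change occurs in [ɟɪve] because the vowel at the boundary is adjacent to an oral consonant, not a nasal (/ɪ/ next to /v/).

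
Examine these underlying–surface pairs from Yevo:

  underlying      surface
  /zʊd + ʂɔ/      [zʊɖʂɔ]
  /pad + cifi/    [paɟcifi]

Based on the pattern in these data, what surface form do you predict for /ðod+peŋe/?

The data show regressive place assimilation: /d/ → [ɖ] before /ʂ/; /d/ → [ɟ] before /c/. In each pair only place changes, matching the following consonant, while manner and voice stay constant.
The rule targets /d/ (voiced alveolar stop), which sits before the trigger /p/ (bilabial).
Changing only its place to bilabial gives [b] — the voiced bilabial stop.

[ðobpeŋe]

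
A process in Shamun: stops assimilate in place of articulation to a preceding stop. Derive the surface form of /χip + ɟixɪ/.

[χipbixɪ]

/ɟ/ is a voiced palatal stop. The preceding trigger /p/ is bilabial, so /ɟ/ must become bilabial as well.
A voiced bilabial stop is [b], so the surface segment is [b].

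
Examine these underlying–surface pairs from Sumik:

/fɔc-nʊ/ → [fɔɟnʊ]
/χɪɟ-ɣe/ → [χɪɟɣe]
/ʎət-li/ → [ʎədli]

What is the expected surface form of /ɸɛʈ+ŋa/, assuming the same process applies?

[ɸɛɖŋa]

The data show regressive voicing assimilation: /c/ → [ɟ] before /n/; /t/ → [d] before /l/. In each pair only voicing changes, matching the following consonant, while place and manner stay constant.
Nothing changes in [χɪɟɣe]: there the adjacent consonants already agree in voicing (/ɟ/ and /ɣ/ are both voiced), so this form is consistent with the same rule.
/ʈ/ is a voiceless retroflex stop. The following trigger /ŋ/ is voiced, so /ʈ/ must become voiced as well.
A voiced retroflex stop is [ɖ], so the surface segment is [ɖ].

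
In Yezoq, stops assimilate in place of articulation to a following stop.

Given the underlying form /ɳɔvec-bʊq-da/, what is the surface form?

[ɳɔvepbʊtda]

/c/ is a voiceless palatal stop. The following trigger /b/ is bilabial, so /c/ must become bilabial as well.
Changing only its place to bilabial gives [p] — the voiceless bilabial stop.
The same rule applies at the second boundary: /q/ → [t] next to /d/.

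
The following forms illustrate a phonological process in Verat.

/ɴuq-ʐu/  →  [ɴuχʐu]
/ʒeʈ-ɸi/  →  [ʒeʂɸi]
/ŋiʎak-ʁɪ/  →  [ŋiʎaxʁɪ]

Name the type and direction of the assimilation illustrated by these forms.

regressive manner assimilation

The segment that alternates is /q/, which surfaces as [χ] when adjacent to /ʐ/.
/q/ is a stop while /ʐ/ is a fricative; the output [χ] is a fricative, matching the trigger — so the feature that spreads is manner.
Place and voice are unchanged, so the assimilation is partial, not total.
Checking the remaining alternations: /ʈ/ → [ʂ] before /ɸ/ (stop → fricative, matching a fricative); /k/ → [x] before /ʁ/ (stop → fricative, matching a fricative) — only manner changes, and always toward the following segment.
Since the segment that changes precedes the conditioning segment, the assimilation is regressive.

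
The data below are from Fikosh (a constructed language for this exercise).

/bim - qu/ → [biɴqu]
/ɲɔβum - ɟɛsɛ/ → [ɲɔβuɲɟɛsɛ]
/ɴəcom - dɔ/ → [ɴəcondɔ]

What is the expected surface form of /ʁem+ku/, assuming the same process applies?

The data show regressive place assimilation: /m/ → [ɴ] before /q/; /m/ → [ɲ] before /ɟ/; /m/ → [n] before /d/. In each pair only place changes, matching the following consonant, while manner and voice stay constant.
/m/ is a voiced bilabial nasal. The following trigger /k/ is velar, so /m/ must become velar as well.
A voiced velar nasal is [ŋ], so the surface segment is [ŋ].

[ʁeŋku]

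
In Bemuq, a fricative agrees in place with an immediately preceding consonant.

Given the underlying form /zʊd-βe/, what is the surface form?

[zʊdze]

The rule targets /β/ (voiced bilabial fricative), which sits after the trigger /d/ (alveolar).
Changing only its place to alveolar gives [z] — the voiced alveolar fricative.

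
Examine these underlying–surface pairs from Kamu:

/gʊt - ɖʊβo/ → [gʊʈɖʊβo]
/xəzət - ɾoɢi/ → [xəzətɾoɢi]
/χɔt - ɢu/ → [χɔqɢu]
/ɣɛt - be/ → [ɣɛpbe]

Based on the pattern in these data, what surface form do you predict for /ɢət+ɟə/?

[ɢəcɟə]

The data show regressive place assimilation: /t/ → [ʈ] before /ɖ/; /t/ → [q] before /ɢ/; /t/ → [p] before /b/. In each pair only place changes, matching the following consonant, while manner and voice stay constant.
Nothing changes in [xəzətɾoɢi]: there the adjacent consonants already agree in place (/t/ and /ɾ/ are both alveolar), so this form is consistent with the same rule.
The rule targets /t/ (voiceless alveolar stop), which sits before the trigger /ɟ/ (palatal).
A voiceless palatal stop is [c], so the surface segment is [c].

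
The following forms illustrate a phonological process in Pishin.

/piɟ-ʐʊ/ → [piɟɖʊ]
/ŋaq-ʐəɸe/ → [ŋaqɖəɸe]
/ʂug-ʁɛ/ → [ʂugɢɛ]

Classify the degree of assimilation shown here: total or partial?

partial assimilation

Underlying /ʐ/ is realised as [ɖ] next to /ɟ/; /ɟ/ itself does not change.
/ʐ/ is a fricative while /ɟ/ is a stop; the output [ɖ] is a stop, matching the trigger — so the feature that spreads is manner.
Place and voice are unchanged, so the assimilation is partial, not total.
The same holds elsewhere in the data: /ʐ/ → [ɖ] after /q/ (fricative → stop, matching a stop); /ʁ/ → [ɢ] after /g/ (fricative → stop, matching a stop) — only manner changes, and always toward the preceding segment.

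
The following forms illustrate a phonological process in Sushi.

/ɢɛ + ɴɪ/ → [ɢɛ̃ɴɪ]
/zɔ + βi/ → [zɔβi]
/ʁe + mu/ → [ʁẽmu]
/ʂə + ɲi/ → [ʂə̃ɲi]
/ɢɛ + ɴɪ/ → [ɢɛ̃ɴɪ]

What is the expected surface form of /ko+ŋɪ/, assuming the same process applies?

The data show regressive nasality assimilation (vowel nasalisation): /ɛ/ → [ɛ̃] before /ɴ/; /e/ → [ẽ] before /m/; /ə/ → [ə̃] before /ɲ/ — a vowel is nasalised by an immediately following nasal consonant.
No change occurs in [zɔβi] because the vowel at the boundary is adjacent to an oral consonant, not a nasal (/ɔ/ next to /β/).
/o/ sits next to the nasal /ŋ/ and is therefore nasalised to [õ].

[kõŋɪ]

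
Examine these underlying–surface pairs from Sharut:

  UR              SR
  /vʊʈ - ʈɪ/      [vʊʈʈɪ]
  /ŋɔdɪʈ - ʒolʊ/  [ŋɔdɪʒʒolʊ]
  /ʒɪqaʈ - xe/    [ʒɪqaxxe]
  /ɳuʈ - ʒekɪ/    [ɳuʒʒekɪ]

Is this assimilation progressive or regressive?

regressive

Underlying /ʈ/ is realised as [ʒ] next to /ʒ/; /ʒ/ itself does not change.
The output [ʒ] is identical to the trigger /ʒ/ — every feature (place, manner, voicing) has been copied — so this is total assimilation.
The other form behaves the same way: /ʈ/ → [x] before /x/ — in each case the output is a copy of the following consonant.
In [vʊʈʈɪ] the two consonants at the boundary are already identical (/ʈ/ + /ʈ/), so the rule applies vacuously and nothing changes.
Since the segment that changes precedes the conditioning segment, the assimilation is regressive.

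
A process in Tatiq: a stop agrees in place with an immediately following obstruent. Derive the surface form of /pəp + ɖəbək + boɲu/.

[pəʈɖəbəpboɲu]

The rule targets /p/ (voiceless bilabial stop), which sits before the trigger /ɖ/ (retroflex).
Changing only its place to retroflex gives [ʈ] — the voiceless retroflex stop.
At the second juncture, /k/ likewise becomes [p] adjacent to /b/.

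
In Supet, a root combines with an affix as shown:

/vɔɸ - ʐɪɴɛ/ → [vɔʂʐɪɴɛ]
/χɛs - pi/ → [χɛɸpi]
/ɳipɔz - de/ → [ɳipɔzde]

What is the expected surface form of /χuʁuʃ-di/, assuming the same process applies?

The data show regressive place assimilation: /ɸ/ → [ʂ] before /ʐ/; /s/ → [ɸ] before /p/. In each pair only place changes, matching the following consonant, while manner and voice stay constant.
No alternation appears in [ɳipɔzde]: there the adjacent consonants already agree in place (/z/ and /d/ are both alveolar), so this form is consistent with the same rule.
The rule targets /ʃ/ (voiceless postalveolar fricative), which sits before the trigger /d/ (alveolar).
The voiceless alveolar fricative is [s], so /ʃ/ → [s].

[χuʁusdi]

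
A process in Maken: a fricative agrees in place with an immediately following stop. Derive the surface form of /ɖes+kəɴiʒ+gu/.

/s/ is a voiceless alveolar fricative. The following trigger /k/ is velar, so /s/ must become velar as well.
The voiceless velar fricative is [x], so /s/ → [x].
The same rule applies at the second boundary: /ʒ/ → [ɣ] next to /g/.

[ɖexkəɴiɣgu]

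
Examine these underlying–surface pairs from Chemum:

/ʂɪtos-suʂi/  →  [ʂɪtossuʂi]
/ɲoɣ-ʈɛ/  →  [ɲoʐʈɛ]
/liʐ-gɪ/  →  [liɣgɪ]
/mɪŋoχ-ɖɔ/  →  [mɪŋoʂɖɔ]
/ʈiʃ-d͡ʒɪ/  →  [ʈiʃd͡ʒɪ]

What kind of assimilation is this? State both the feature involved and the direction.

regressive place assimilation

Comparing underlying and surface forms, /ɣ/ → [ʐ] is the alternation; the neighbouring /ʈ/ is constant.
The change velar → retroflex matches the place of the following /ʈ/, identifying this as place assimilation.
Manner and voice are unchanged, so the assimilation is partial, not total.
The same holds elsewhere in the data: /ʐ/ → [ɣ] before /g/ (retroflex → velar, matching velar); /χ/ → [ʂ] before /ɖ/ (uvular → retroflex, matching retroflex) — only place changes, and always toward the following segment.
No alternation appears in [ʂɪtossuʂi], [ʈiʃd͡ʒɪ]: there the adjacent consonants already agree in place (/s/ and /s/ are both alveolar; /ʃ/ and /d͡ʒ/ are both postalveolar), so these forms are consistent with the same rule.
Since the segment that changes precedes the conditioning segment, the assimilation is regressive.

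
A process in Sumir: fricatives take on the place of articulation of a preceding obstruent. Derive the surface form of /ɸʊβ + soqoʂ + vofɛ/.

/s/ is a voiceless alveolar fricative. The preceding trigger /β/ is bilabial, so /s/ must become bilabial as well.
Changing only its place to bilabial gives [ɸ] — the voiceless bilabial fricative.
At the second juncture, /v/ likewise becomes [ʐ] adjacent to /ʂ/.

[ɸʊβɸoqoʂʐofɛ]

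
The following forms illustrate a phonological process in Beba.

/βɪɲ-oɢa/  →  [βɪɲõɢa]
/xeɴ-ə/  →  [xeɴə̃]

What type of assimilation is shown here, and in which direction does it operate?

progressive nasality assimilation (vowel nasalisation)

The vowel /o/ surfaces as nasalised [õ] next to the preceding nasal /ɲ/ — it has acquired the [+nasal] feature of its neighbour.
The other form shows the same pattern: /ə/ → [ə̃] after /ɴ/ — each time a vowel is nasalised next to a preceding nasal.
Because the conditioning nasal is to the left of the vowel that changes, the process is progressive (perseverative).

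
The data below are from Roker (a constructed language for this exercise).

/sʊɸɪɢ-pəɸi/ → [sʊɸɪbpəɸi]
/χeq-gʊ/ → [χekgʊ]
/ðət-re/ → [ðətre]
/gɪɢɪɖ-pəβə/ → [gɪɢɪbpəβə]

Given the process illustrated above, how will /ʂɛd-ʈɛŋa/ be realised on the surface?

The data show regressive place assimilation: /ɢ/ → [b] before /p/; /q/ → [k] before /g/; /ɖ/ → [b] before /p/. In each pair only place changes, matching the following consonant, while manner and voice stay constant.
Nothing changes in [ðətre]: there the adjacent consonants already agree in place (/t/ and /r/ are both alveolar), so this form is consistent with the same rule.
/d/ is a voiced alveolar stop. The following trigger /ʈ/ is retroflex, so /d/ must become retroflex as well.
A voiced retroflex stop is [ɖ], so the surface segment is [ɖ].

[ʂɛɖʈɛŋa]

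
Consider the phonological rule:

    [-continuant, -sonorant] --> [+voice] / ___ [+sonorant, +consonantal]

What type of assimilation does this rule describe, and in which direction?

The structural change is [+voice], and the conditioning segment [+sonorant, +consonantal] (a sonorant consonant) is itself voiced, so the target comes to share the voicing of its neighbour — voicing assimilation.
The conditioning segment sits to the right of the focus bar, meaning the trigger follows the segment that changes — regressive assimilation.

regressive voicing assimilation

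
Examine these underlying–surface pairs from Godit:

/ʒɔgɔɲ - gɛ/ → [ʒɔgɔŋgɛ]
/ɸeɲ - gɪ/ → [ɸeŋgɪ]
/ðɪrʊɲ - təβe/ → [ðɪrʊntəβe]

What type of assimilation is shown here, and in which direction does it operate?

Underlying /ɲ/ is realised as [ŋ] next to /g/; /g/ itself does not change.
/ɲ/ is palatal while /g/ is velar; the output [ŋ] is velar, matching the trigger — so the feature that spreads is place.
Manner and voice are unchanged, so the assimilation is partial, not total.
Checking the remaining alternation: /ɲ/ → [n] before /t/ (palatal → alveolar, matching alveolar) — only place changes, and always toward the following segment.
Since the segment that changes precedes the conditioning segment, the assimilation is regressive.

regressive place assimilation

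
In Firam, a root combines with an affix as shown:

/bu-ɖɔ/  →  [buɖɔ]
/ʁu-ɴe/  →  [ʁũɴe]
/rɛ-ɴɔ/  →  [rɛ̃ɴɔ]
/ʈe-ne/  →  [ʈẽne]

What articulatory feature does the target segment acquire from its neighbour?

nasality

The vowel /u/ surfaces as nasalised [ũ] next to the following nasal /ɴ/ — it has acquired the [+nasal] feature of its neighbour.
Likewise in the remaining data: /ɛ/ → [ɛ̃] before /ɴ/; /e/ → [ẽ] before /n/ — each time a vowel is nasalised next to a following nasal.
No change occurs in [buɖɔ] because the vowel at the boundary is adjacent to an oral consonant, not a nasal (/u/ next to /ɖ/).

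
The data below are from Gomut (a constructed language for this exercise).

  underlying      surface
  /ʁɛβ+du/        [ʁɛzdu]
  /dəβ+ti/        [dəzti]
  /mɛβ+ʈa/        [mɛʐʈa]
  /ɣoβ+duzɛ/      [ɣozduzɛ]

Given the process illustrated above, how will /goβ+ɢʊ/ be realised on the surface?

[goʁɢʊ]

The data show regressive place assimilation: /β/ → [z] before /d/; /β/ → [z] before /t/; /β/ → [ʐ] before /ʈ/. In each pair only place changes, matching the following consonant, while manner and voice stay constant.
The rule targets /β/ (voiced bilabial fricative), which sits before the trigger /ɢ/ (uvular).
Changing only its place to uvular gives [ʁ] — the voiced uvular fricative.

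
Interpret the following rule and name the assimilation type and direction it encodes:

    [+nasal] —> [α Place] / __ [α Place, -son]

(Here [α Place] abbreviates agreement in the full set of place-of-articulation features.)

The shared variable α links the value of the place features (abbreviated [Place]) on the target to the same value on the neighbouring segment, so place is the feature that assimilates.
The conditioning segment sits to the right of the focus bar, meaning the trigger follows the segment that changes — regressive assimilation.

regressive place assimilation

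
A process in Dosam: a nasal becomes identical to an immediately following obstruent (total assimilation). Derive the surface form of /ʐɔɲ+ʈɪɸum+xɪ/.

/ɲ/ is the segment targeted by the rule; it sits immediately before /ʈ/, so it assimilates completely and surfaces as [ʈ].
At the second juncture, /m/ likewise becomes [x] adjacent to /x/.

[ʐɔʈʈɪɸuxxɪ]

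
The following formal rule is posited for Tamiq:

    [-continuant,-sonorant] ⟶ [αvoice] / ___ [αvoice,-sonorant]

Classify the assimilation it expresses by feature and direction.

The rule copies [voice] from the environment onto the target, so the assimilating feature is voicing.
The conditioning segment sits to the right of the focus bar, meaning the trigger follows the segment that changes — regressive assimilation.

regressive voicing assimilation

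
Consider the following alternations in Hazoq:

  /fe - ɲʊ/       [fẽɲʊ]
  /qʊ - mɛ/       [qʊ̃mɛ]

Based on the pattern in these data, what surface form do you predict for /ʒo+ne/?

The data show regressive nasality assimilation (vowel nasalisation): /e/ → [ẽ] before /ɲ/; /ʊ/ → [ʊ̃] before /m/ — a vowel is nasalised by an immediately following nasal consonant.
The vowel /o/ is adjacent to the following nasal /n/, so it acquires [+nasal] and surfaces as [õ].

[ʒõne]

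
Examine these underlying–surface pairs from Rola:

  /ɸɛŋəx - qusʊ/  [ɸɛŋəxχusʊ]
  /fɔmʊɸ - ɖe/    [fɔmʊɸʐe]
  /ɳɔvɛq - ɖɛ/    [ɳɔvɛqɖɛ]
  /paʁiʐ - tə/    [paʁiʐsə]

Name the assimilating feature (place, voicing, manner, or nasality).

manner

The segment that alternates is /q/, which surfaces as [χ] when adjacent to /x/.
/q/ is a stop while /x/ is a fricative; the output [χ] is a fricative, matching the trigger — so the feature that spreads is manner.
Checking the remaining alternations: /ɖ/ → [ʐ] after /ɸ/ (stop → fricative, matching a fricative); /t/ → [s] after /ʐ/ (stop → fricative, matching a fricative) — only manner changes, and always toward the preceding segment.
No alternation appears in [ɳɔvɛqɖɛ]: there the adjacent consonants already agree in manner (/ɖ/ and /q/ are both stops), so this form is consistent with the same rule.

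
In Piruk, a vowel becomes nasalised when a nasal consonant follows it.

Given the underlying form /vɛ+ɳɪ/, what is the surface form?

[vɛ̃ɳɪ]

/ɛ/ sits next to the nasal /ɳ/ and is therefore nasalised to [ɛ̃].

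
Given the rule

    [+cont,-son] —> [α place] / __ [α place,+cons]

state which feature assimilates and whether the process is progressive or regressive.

The shared variable α links the value of the place features (abbreviated [place]) on the target to the same value on the neighbouring segment, so place is the feature that assimilates.
The conditioning segment sits to the right of the focus bar, meaning the trigger follows the segment that changes — regressive assimilation.

regressive place assimilation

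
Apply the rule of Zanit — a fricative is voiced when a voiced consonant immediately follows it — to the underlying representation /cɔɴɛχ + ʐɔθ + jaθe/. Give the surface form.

The rule targets /χ/ (voiceless uvular fricative), which sits before the trigger /ʐ/ (voiced).
A voiced uvular fricative is [ʁ], so the surface segment is [ʁ].
The same rule applies at the second boundary: /θ/ → [ð] next to /j/.

[cɔɴɛʁʐɔðjaθe]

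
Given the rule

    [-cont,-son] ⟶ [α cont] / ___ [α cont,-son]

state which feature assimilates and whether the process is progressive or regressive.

regressive manner assimilation

The rule copies [cont] (continuancy) from the environment onto the target stops; since [±cont] encodes the stop/fricative manner contrast, the assimilating dimension is manner.
The conditioning segment sits to the right of the focus bar, meaning the trigger follows the segment that changes — regressive assimilation.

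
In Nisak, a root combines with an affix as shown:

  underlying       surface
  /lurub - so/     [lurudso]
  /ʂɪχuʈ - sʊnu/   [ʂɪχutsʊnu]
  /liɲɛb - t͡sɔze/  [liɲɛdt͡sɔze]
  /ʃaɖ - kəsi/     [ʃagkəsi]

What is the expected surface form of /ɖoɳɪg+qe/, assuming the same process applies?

[ɖoɳɪɢqe]

The data show regressive place assimilation: /b/ → [d] before /s/; /ʈ/ → [t] before /s/; /b/ → [d] before /t͡s/; /ɖ/ → [g] before /k/. In each pair only place changes, matching the following consonant, while manner and voice stay constant.
The rule targets /g/ (voiced velar stop), which sits before the trigger /q/ (uvular).
The voiced uvular stop is [ɢ], so /g/ → [ɢ].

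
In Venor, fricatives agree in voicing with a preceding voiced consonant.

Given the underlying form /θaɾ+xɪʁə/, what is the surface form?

[θaɾɣɪʁə]

The rule targets /x/ (voiceless velar fricative), which sits after the trigger /ɾ/ (voiced).
A voiced velar fricative is [ɣ], so the surface segment is [ɣ].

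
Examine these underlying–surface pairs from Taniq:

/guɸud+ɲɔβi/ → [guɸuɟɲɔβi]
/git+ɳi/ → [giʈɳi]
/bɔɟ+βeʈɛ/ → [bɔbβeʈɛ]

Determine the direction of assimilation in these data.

regressive

Comparing underlying and surface forms, /d/ → [ɟ] is the alternation; the neighbouring /ɲ/ is constant.
The change alveolar → palatal matches the place of the following /ɲ/, identifying this as place assimilation.
Checking the remaining alternations: /t/ → [ʈ] before /ɳ/ (alveolar → retroflex, matching retroflex); /ɟ/ → [b] before /β/ (palatal → bilabial, matching bilabial) — only place changes, and always toward the following segment.
The trigger is the following segment, so the direction is regressive (anticipatory).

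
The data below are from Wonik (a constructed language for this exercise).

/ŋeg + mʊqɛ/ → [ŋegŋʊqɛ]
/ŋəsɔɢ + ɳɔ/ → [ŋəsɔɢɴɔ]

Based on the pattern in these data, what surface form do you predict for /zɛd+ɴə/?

[zɛdnə]

The data show progressive place assimilation: /m/ → [ŋ] after /g/; /ɳ/ → [ɴ] after /ɢ/. In each pair only place changes, matching the preceding consonant, while manner and voice stay constant.
The rule targets /ɴ/ (voiced uvular nasal), which sits after the trigger /d/ (alveolar).
The voiced alveolar nasal is [n], so /ɴ/ → [n].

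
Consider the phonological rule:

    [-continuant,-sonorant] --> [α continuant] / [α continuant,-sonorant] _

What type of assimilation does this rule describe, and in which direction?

The rule copies [continuant] (continuancy) from the environment onto the target stops; since [±continuant] encodes the stop/fricative manner contrast, the assimilating dimension is manner.
Since the environment is written before the underscore, the trigger precedes the target; the direction is progressive.

progressive manner assimilation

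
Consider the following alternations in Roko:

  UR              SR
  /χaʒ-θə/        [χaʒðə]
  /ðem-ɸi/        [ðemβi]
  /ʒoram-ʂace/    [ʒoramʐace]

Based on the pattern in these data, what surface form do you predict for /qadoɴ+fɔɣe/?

The data show progressive voicing assimilation: /θ/ → [ð] after /ʒ/; /ɸ/ → [β] after /m/; /ʂ/ → [ʐ] after /m/. In each pair only voicing changes, matching the preceding consonant, while place and manner stay constant.
The rule targets /f/ (voiceless labiodental fricative), which sits after the trigger /ɴ/ (voiced).
The voiced labiodental fricative is [v], so /f/ → [v].

[qadoɴvɔɣe]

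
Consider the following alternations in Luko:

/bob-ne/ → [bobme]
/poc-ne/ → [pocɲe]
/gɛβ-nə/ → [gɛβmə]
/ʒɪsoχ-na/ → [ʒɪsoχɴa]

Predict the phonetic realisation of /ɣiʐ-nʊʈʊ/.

[ɣiʐɳʊʈʊ]

The data show progressive place assimilation: /n/ → [m] after /b/; /n/ → [ɲ] after /c/; /n/ → [m] after /β/; /n/ → [ɴ] after /χ/. In each pair only place changes, matching the preceding consonant, while manner and voice stay constant.
The rule targets /n/ (voiced alveolar nasal), which sits after the trigger /ʐ/ (retroflex).
A voiced retroflex nasal is [ɳ], so the surface segment is [ɳ].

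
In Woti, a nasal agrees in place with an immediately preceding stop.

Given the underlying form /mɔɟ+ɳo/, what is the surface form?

The rule targets /ɳ/ (voiced retroflex nasal), which sits after the trigger /ɟ/ (palatal).
A voiced palatal nasal is [ɲ], so the surface segment is [ɲ].

[mɔɟɲo]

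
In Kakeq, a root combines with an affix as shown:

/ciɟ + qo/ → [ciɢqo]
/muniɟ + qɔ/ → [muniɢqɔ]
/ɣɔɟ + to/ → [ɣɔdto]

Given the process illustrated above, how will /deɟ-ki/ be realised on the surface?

The data show regressive place assimilation: /ɟ/ → [ɢ] before /q/; /ɟ/ → [d] before /t/. In each pair only place changes, matching the following consonant, while manner and voice stay constant.
/ɟ/ is a voiced palatal stop. The following trigger /k/ is velar, so /ɟ/ must become velar as well.
Changing only its place to velar gives [g] — the voiced velar stop.

[degki]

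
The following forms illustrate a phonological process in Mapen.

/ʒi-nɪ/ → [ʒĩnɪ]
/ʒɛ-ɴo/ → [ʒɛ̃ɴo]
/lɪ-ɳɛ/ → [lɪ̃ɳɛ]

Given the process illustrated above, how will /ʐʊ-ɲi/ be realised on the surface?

The data show regressive nasality assimilation (vowel nasalisation): /i/ → [ĩ] before /n/; /ɛ/ → [ɛ̃] before /ɴ/; /ɪ/ → [ɪ̃] before /ɳ/ — a vowel is nasalised by an immediately following nasal consonant.
The vowel /ʊ/ is adjacent to the following nasal /ɲ/, so it acquires [+nasal] and surfaces as [ʊ̃].

[ʐʊ̃ɲi]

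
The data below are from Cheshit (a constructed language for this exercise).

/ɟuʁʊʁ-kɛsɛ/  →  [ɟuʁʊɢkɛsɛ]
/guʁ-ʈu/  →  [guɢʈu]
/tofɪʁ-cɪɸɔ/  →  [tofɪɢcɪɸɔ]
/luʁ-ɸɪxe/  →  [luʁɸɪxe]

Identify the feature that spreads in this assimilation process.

Underlying /ʁ/ is realised as [ɢ] next to /k/; /k/ itself does not change.
The change fricative → stop matches the manner of the following /k/, identifying this as manner assimilation.
The same holds elsewhere in the data: /ʁ/ → [ɢ] before /ʈ/ (fricative → stop, matching a stop); /ʁ/ → [ɢ] before /c/ (fricative → stop, matching a stop) — only manner changes, and always toward the following segment.
No alternation appears in [luʁɸɪxe]: there the adjacent consonants already agree in manner (/ʁ/ and /ɸ/ are both fricatives), so this form is consistent with the same rule.

manner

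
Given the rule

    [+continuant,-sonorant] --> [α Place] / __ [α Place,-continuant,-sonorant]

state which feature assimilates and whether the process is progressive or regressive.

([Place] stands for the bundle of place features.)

regressive place assimilation

The rule copies the place features (abbreviated [Place]) from the environment onto the target, so the assimilating feature is place.
Since the environment is written after the underscore, the trigger follows the target; the direction is regressive.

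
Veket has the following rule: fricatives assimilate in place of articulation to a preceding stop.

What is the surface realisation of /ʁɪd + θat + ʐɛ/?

The rule targets /θ/ (voiceless dental fricative), which sits after the trigger /d/ (alveolar).
Changing only its place to alveolar gives [s] — the voiceless alveolar fricative.
The same rule applies at the second boundary: /ʐ/ → [z] next to /t/.

[ʁɪdsatzɛ]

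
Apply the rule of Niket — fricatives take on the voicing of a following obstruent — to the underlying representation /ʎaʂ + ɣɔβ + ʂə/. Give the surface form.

[ʎaʐɣɔɸʂə]

/ʂ/ is a voiceless retroflex fricative. The following trigger /ɣ/ is voiced, so /ʂ/ must become voiced as well.
A voiced retroflex fricative is [ʐ], so the surface segment is [ʐ].
The same rule applies at the second boundary: /β/ → [ɸ] next to /ʂ/.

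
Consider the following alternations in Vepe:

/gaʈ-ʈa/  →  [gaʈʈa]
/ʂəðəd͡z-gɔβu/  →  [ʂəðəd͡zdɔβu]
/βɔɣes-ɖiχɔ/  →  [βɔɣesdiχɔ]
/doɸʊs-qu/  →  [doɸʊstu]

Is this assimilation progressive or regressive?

Underlying /g/ is realised as [d] next to /d͡z/; /d͡z/ itself does not change.
The change velar → alveolar matches the place of the preceding /d͡z/, identifying this as place assimilation.
Checking the remaining alternations: /ɖ/ → [d] after /s/ (retroflex → alveolar, matching alveolar); /q/ → [t] after /s/ (uvular → alveolar, matching alveolar) — only place changes, and always toward the preceding segment.
No alternation appears in [gaʈʈa]: there the adjacent consonants already agree in place (/ʈ/ and /ʈ/ are both retroflex), so this form is consistent with the same rule.
Since the segment that changes follows the conditioning segment, the assimilation is progressive.

progressive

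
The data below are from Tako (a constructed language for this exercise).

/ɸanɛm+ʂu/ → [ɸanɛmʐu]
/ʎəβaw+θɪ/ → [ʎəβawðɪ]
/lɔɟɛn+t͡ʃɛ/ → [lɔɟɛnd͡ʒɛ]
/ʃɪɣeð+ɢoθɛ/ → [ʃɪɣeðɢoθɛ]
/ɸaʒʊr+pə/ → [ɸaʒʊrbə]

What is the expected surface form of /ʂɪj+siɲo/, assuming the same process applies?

[ʂɪjziɲo]

The data show progressive voicing assimilation: /ʂ/ → [ʐ] after /m/; /θ/ → [ð] after /w/; /t͡ʃ/ → [d͡ʒ] after /n/; /p/ → [b] after /r/. In each pair only voicing changes, matching the preceding consonant, while place and manner stay constant.
Nothing changes in [ʃɪɣeðɢoθɛ]: there the adjacent consonants already agree in voicing (/ɢ/ and /ð/ are both voiced), so this form is consistent with the same rule.
/s/ is a voiceless alveolar fricative. The preceding trigger /j/ is voiced, so /s/ must become voiced as well.
The voiced alveolar fricative is [z], so /s/ → [z].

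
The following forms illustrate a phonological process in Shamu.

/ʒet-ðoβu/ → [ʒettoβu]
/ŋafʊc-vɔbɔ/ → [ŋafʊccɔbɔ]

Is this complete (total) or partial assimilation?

total assimilation

Comparing underlying and surface forms, /ð/ → [t] is the alternation; the neighbouring /t/ is constant.
The output [t] is identical to the trigger /t/ — every feature (place, manner, voicing) has been copied — so this is total assimilation.
The other form behaves the same way: /v/ → [c] after /c/ — in each case the output is a copy of the preceding consonant.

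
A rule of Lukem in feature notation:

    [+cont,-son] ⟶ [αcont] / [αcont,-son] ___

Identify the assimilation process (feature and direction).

progressive manner assimilation

The shared variable α links the value of [cont] on the target to that of the neighbouring obstruent. [cont] distinguishes stops from fricatives — a manner-of-articulation feature — so this is manner assimilation.
Since the environment is written before the underscore, the trigger precedes the target; the direction is progressive.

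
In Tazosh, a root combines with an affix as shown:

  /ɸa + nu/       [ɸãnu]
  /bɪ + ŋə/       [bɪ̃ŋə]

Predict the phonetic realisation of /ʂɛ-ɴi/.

[ʂɛ̃ɴi]

The data show regressive nasality assimilation (vowel nasalisation): /a/ → [ã] before /n/; /ɪ/ → [ɪ̃] before /ŋ/ — a vowel is nasalised by an immediately following nasal consonant.
The vowel /ɛ/ is adjacent to the following nasal /ɴ/, so it acquires [+nasal] and surfaces as [ɛ̃].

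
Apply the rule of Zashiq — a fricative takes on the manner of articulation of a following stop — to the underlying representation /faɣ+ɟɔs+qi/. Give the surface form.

[fagɟɔtqi]

The rule targets /ɣ/ (voiced velar fricative), which sits before the trigger /ɟ/ (stop).
The voiced velar stop is [g], so /ɣ/ → [g].
At the second juncture, /s/ likewise becomes [t] adjacent to /q/.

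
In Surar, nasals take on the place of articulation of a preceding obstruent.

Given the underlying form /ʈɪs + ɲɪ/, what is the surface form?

[ʈɪsnɪ]

The rule targets /ɲ/ (voiced palatal nasal), which sits after the trigger /s/ (alveolar).
Changing only its place to alveolar gives [n] — the voiced alveolar nasal.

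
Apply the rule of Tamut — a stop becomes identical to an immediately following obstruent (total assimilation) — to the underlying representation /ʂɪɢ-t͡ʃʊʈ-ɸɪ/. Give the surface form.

[ʂɪt͡ʃt͡ʃʊɸɸɪ]

/ɢ/ is the segment targeted by the rule; it sits immediately before /t͡ʃ/, so it assimilates completely and surfaces as [t͡ʃ].
The same rule applies at the second boundary: /ʈ/ → [ɸ] next to /ɸ/.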